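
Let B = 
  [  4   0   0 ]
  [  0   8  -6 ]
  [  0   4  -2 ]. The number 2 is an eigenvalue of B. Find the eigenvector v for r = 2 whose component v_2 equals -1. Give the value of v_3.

-1

B − 2I = [[2, 0, 0], [0, 6, -6], [0, 4, -4]].
Solving (B − 2I)v = 0 gives the eigenspace spanned by (0, -1, -1).
With v_2 = -1, v = (0, -1, -1), so v_3 = -1.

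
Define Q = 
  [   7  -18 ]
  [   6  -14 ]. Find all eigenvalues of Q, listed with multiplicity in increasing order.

-5, -2

Characteristic polynomial: p(s) = s^2 + 7s + 10 = (s + 2)(s + 5).
Roots (with multiplicity): -5, -2.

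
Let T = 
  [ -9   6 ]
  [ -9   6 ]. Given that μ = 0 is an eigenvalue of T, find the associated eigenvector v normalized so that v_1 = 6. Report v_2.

9

T = [[-9, 6], [-9, 6]].
Solving (T)v = 0 gives the eigenspace spanned by (6, 9).
With v_1 = 6, v = (6, 9), so v_2 = 9.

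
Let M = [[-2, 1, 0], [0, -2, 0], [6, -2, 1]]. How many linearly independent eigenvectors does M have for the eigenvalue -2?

1

M + 2I = [[0, 1, 0], [0, 0, 0], [6, -2, 3]].
This matrix has rank 2, so its null space has dimension 3 − 2 = 1.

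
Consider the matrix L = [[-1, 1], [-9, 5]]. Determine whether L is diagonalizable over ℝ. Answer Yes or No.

Characteristic polynomial: p(λ) = λ^2 - 4λ + 4 = (λ - 2)^2.
λ = 2 has algebraic multiplicity 2; rank(L − 2I) = 1, so geometric multiplicity = 1.
Geometric multiplicity < algebraic multiplicity, so L is not diagonalizable.

No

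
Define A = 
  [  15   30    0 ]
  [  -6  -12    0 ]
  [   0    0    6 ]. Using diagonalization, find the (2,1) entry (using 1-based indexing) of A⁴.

Characteristic polynomial: t^3 - 9t^2 + 18t = t(t - 6)(t - 3), so the eigenvalues are 0, 3, 6.
t=3: eigenvector (5, -2, 0).
t=0: eigenvector (-2, 1, 0).
t=6: eigenvector (0, 0, 1).
P = [[5, -2, 0], [-2, 1, 0], [0, 0, 1]], D = diag(3, 0, 6), P⁻¹ = [[1, 2, 0], [2, 5, 0], [0, 0, 1]].
A⁴ = P·diag(81, 0, 1296)·P⁻¹ = [[405, 810, 0], [-162, -324, 0], [0, 0, 1296]].
The requested entry is -162.

-162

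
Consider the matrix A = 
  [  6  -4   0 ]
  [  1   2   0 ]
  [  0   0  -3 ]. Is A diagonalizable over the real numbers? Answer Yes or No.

Characteristic polynomial: p(λ) = λ^3 - 5λ^2 - 8λ + 48 = (λ - 4)^2(λ + 3).
λ = 4 has algebraic multiplicity 2; rank(A − 4I) = 2, so geometric multiplicity = 1.
Geometric multiplicity < algebraic multiplicity, so A is not diagonalizable.

No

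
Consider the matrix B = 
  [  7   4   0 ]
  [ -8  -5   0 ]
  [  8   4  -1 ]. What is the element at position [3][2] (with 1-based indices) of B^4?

80

Characteristic polynomial: μ^3 - μ^2 - 5μ - 3 = (μ - 3)(μ + 1)^2, so the eigenvalues are -1, -1, 3.
μ=3: eigenvector (1, -1, 1).
μ=-1: eigenvector (1, -2, 1).
μ=-1: eigenvector (0, 0, 1).
P = [[1, 1, 0], [-1, -2, 0], [1, 1, 1]], D = diag(3, -1, -1), P⁻¹ = [[2, 1, 0], [-1, -1, 0], [-1, 0, 1]].
B⁴ = P·diag(81, 1, 1)·P⁻¹ = [[161, 80, 0], [-160, -79, 0], [160, 80, 1]].
The requested entry is 80.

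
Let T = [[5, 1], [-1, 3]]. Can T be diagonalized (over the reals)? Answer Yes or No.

Characteristic polynomial: p(r) = r^2 - 8r + 16 = (r - 4)^2.
r = 4 has algebraic multiplicity 2; rank(T − 4I) = 1, so geometric multiplicity = 1.
Geometric multiplicity < algebraic multiplicity, so T is not diagonalizable.

No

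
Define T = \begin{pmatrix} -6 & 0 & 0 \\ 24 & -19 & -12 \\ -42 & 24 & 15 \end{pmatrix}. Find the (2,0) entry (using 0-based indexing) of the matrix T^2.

Characteristic polynomial: μ^3 + 10μ^2 + 27μ + 18 = (μ + 1)(μ + 3)(μ + 6), so the eigenvalues are -6, -3, -1.
μ=-6: eigenvector (1, 0, 2).
μ=-3: eigenvector (0, -3, 4).
μ=-1: eigenvector (0, 2, -3).
P = [[1, 0, 0], [0, -3, 2], [2, 4, -3]], D = diag(-6, -3, -1), P⁻¹ = [[1, 0, 0], [4, -3, -2], [6, -4, -3]].
T² = P·diag(36, 9, 1)·P⁻¹ = [[36, 0, 0], [-96, 73, 48], [198, -96, -63]].
The requested entry is 198.

198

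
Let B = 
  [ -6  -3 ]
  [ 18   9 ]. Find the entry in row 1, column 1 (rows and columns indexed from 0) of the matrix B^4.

Characteristic polynomial: μ^2 - 3μ = μ(μ - 3), so the eigenvalues are 0, 3.
μ=3: eigenvector (1, -3).
μ=0: eigenvector (1, -2).
P = [[1, 1], [-3, -2]], D = diag(3, 0), P⁻¹ = [[-2, -1], [3, 1]].
B⁴ = P·diag(81, 0)·P⁻¹ = [[-162, -81], [486, 243]].
The requested entry is 243.

243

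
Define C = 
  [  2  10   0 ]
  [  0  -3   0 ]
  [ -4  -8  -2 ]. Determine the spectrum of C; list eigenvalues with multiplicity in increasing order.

-3, -2, 2

Characteristic polynomial: p(r) = r^3 + 3r^2 - 4r - 12 = (r - 2)(r + 2)(r + 3).
Roots (with multiplicity): -3, -2, 2.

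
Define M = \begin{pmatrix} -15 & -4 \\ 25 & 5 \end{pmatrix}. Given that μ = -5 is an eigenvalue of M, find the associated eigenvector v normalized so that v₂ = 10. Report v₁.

M + 5I = [[-10, -4], [25, 10]].
Solving (M + 5I)v = 0 gives the eigenspace spanned by (-4, 10).
With v₂ = 10, v = (-4, 10), so v₁ = -4.

-4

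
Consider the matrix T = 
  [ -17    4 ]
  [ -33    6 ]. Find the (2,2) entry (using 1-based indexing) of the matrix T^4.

Characteristic polynomial: s^2 + 11s + 30 = (s + 5)(s + 6), so the eigenvalues are -6, -5.
s=-6: eigenvector (-4, -11).
s=-5: eigenvector (1, 3).
P = [[-4, 1], [-11, 3]], D = diag(-6, -5), P⁻¹ = [[-3, 1], [-11, 4]].
T⁴ = P·diag(1296, 625)·P⁻¹ = [[8677, -2684], [22143, -6756]].
The requested entry is -6756.

-6756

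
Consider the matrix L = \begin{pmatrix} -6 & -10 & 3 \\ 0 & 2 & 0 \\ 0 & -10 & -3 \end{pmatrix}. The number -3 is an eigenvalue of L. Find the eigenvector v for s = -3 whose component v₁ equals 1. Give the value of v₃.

1

L + 3I = [[-3, -10, 3], [0, 5, 0], [0, -10, 0]].
Solving (L + 3I)v = 0 gives the eigenspace spanned by (1, 0, 1).
With v₁ = 1, v = (1, 0, 1), so v₃ = 1.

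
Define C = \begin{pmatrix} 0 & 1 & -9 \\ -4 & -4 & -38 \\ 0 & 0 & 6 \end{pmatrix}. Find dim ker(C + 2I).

1

C + 2I = [[2, 1, -9], [-4, -2, -38], [0, 0, 8]].
This matrix has rank 2, so its null space has dimension 3 − 2 = 1.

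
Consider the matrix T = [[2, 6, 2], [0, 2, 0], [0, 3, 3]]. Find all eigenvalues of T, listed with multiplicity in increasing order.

2, 2, 3

Characteristic polynomial: p(μ) = μ^3 - 7μ^2 + 16μ - 12 = (μ - 3)(μ - 2)^2.
Roots (with multiplicity): 2, 2, 3.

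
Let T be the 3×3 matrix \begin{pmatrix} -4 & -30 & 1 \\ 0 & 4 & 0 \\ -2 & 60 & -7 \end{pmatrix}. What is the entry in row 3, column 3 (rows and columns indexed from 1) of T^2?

47

Characteristic polynomial: r^3 + 7r^2 - 14r - 120 = (r - 4)(r + 5)(r + 6), so the eigenvalues are -6, -5, 4.
r=4: eigenvector (-3, 1, 6).
r=-6: eigenvector (-1, 0, 2).
r=-5: eigenvector (-1, 0, 1).
P = [[-3, -1, -1], [1, 0, 0], [6, 2, 1]], D = diag(4, -6, -5), P⁻¹ = [[0, 1, 0], [1, -3, 1], [-2, 0, -1]].
T² = P·diag(16, 36, 25)·P⁻¹ = [[14, 60, -11], [0, 16, 0], [22, -120, 47]].
The requested entry is 47.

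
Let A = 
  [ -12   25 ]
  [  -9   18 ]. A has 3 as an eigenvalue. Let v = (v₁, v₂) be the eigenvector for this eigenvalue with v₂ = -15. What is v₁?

A − 3I = [[-15, 25], [-9, 15]].
Solving (A − 3I)v = 0 gives the eigenspace spanned by (-25, -15).
With v₂ = -15, v = (-25, -15), so v₁ = -25.

-25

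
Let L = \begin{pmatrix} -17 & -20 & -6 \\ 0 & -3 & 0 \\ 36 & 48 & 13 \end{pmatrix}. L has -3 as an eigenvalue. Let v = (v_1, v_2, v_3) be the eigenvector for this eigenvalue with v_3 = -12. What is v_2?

-2

L + 3I = [[-14, -20, -6], [0, 0, 0], [36, 48, 16]].
Solving (L + 3I)v = 0 gives the eigenspace spanned by (8, -2, -12).
With v_3 = -12, v = (8, -2, -12), so v_2 = -2.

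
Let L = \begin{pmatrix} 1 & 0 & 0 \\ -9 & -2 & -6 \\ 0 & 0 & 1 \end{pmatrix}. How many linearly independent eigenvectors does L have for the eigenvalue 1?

L − 1I = [[0, 0, 0], [-9, -3, -6], [0, 0, 0]].
This matrix has rank 1, so its null space has dimension 3 − 1 = 2.

2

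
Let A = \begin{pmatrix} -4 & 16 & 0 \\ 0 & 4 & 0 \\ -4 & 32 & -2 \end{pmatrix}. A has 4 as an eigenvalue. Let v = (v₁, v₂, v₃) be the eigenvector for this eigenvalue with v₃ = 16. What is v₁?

A − 4I = [[-8, 16, 0], [0, 0, 0], [-4, 32, -6]].
Solving (A − 4I)v = 0 gives the eigenspace spanned by (8, 4, 16).
With v₃ = 16, v = (8, 4, 16), so v₁ = 8.

8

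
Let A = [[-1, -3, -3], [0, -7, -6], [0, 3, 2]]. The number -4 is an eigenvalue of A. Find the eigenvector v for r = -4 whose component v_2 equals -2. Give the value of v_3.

A + 4I = [[3, -3, -3], [0, -3, -6], [0, 3, 6]].
Solving (A + 4I)v = 0 gives the eigenspace spanned by (-1, -2, 1).
With v_2 = -2, v = (-1, -2, 1), so v_3 = 1.

1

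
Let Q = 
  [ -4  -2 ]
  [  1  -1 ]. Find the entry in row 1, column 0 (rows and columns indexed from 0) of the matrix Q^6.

-665

Characteristic polynomial: s^2 + 5s + 6 = (s + 2)(s + 3), so the eigenvalues are -3, -2.
s=-3: eigenvector (2, -1).
s=-2: eigenvector (-1, 1).
P = [[2, -1], [-1, 1]], D = diag(-3, -2), P⁻¹ = [[1, 1], [1, 2]].
Q⁶ = P·diag(729, 64)·P⁻¹ = [[1394, 1330], [-665, -601]].
The requested entry is -665.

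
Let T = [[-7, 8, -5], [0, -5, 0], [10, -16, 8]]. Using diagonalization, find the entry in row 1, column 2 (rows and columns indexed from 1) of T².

Characteristic polynomial: s^3 + 4s^2 - 11s - 30 = (s - 3)(s + 2)(s + 5), so the eigenvalues are -5, -2, 3.
s=3: eigenvector (1, 0, -2).
s=-5: eigenvector (-1, 1, 2).
s=-2: eigenvector (1, 0, -1).
P = [[1, -1, 1], [0, 1, 0], [-2, 2, -1]], D = diag(3, -5, -2), P⁻¹ = [[-1, 1, -1], [0, 1, 0], [2, 0, 1]].
T² = P·diag(9, 25, 4)·P⁻¹ = [[-1, -16, -5], [0, 25, 0], [10, 32, 14]].
The requested entry is -16.

-16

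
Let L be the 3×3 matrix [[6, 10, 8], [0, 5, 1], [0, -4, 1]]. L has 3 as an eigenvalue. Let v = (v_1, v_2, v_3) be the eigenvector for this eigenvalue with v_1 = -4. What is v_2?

L − 3I = [[3, 10, 8], [0, 2, 1], [0, -4, -2]].
Solving (L − 3I)v = 0 gives the eigenspace spanned by (-4, -2, 4).
With v_1 = -4, v = (-4, -2, 4), so v_2 = -2.

-2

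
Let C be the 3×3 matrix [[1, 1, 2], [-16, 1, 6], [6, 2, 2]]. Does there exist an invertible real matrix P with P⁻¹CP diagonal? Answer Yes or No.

No

Characteristic polynomial: p(t) = t^3 - 4t^2 - 3t + 18 = (t - 3)^2(t + 2).
t = 3 has algebraic multiplicity 2; rank(C − 3I) = 2, so geometric multiplicity = 1.
Geometric multiplicity < algebraic multiplicity, so C is not diagonalizable.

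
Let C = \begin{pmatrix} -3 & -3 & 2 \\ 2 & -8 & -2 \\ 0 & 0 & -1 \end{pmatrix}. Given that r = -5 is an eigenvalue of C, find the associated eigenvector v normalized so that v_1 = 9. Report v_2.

6

C + 5I = [[2, -3, 2], [2, -3, -2], [0, 0, 4]].
Solving (C + 5I)v = 0 gives the eigenspace spanned by (9, 6, 0).
With v_1 = 9, v = (9, 6, 0), so v_2 = 6.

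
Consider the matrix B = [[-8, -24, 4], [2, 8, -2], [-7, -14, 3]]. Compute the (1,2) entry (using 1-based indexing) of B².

Characteristic polynomial: λ^3 - 3λ^2 - 16λ + 48 = (λ - 4)(λ - 3)(λ + 4), so the eigenvalues are -4, 3, 4.
λ=-4: eigenvector (1, 0, 1).
λ=4: eigenvector (-2, 1, 0).
λ=3: eigenvector (-4, 2, 1).
P = [[1, -2, -4], [0, 1, 2], [1, 0, 1]], D = diag(-4, 4, 3), P⁻¹ = [[1, 2, 0], [2, 5, -2], [-1, -2, 1]].
B² = P·diag(16, 16, 9)·P⁻¹ = [[-12, -56, 28], [14, 44, -14], [7, 14, 9]].
The requested entry is -56.

-56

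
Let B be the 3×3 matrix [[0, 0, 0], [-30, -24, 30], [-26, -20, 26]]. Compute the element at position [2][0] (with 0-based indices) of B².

Characteristic polynomial: λ^3 - 2λ^2 - 24λ = λ(λ - 6)(λ + 4), so the eigenvalues are -4, 0, 6.
λ=0: eigenvector (1, 0, 1).
λ=-4: eigenvector (0, 3, 2).
λ=6: eigenvector (0, 1, 1).
P = [[1, 0, 0], [0, 3, 1], [1, 2, 1]], D = diag(0, -4, 6), P⁻¹ = [[1, 0, 0], [1, 1, -1], [-3, -2, 3]].
B² = P·diag(0, 16, 36)·P⁻¹ = [[0, 0, 0], [-60, -24, 60], [-76, -40, 76]].
The requested entry is -76.

-76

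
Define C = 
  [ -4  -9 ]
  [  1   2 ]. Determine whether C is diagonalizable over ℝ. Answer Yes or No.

Characteristic polynomial: p(μ) = μ^2 + 2μ + 1 = (μ + 1)^2.
μ = -1 has algebraic multiplicity 2; rank(C + 1I) = 1, so geometric multiplicity = 1.
Geometric multiplicity < algebraic multiplicity, so C is not diagonalizable.

No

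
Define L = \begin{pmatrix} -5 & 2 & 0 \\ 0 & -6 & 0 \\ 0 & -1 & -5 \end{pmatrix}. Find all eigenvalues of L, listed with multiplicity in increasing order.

-6, -5, -5

Characteristic polynomial: p(r) = r^3 + 16r^2 + 85r + 150 = (r + 5)^2(r + 6).
Roots (with multiplicity): -6, -5, -5.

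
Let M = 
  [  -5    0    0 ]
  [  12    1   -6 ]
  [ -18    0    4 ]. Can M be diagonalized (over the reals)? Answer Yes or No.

Yes

Characteristic polynomial: p(μ) = μ^3 - 21μ + 20 = (μ - 4)(μ - 1)(μ + 5).
All 3 eigenvalues are distinct, so M is diagonalizable.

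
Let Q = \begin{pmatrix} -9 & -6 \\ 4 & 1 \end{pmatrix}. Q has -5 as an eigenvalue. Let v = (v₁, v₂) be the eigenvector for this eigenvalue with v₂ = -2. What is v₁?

3

Q + 5I = [[-4, -6], [4, 6]].
Solving (Q + 5I)v = 0 gives the eigenspace spanned by (3, -2).
With v₂ = -2, v = (3, -2), so v₁ = 3.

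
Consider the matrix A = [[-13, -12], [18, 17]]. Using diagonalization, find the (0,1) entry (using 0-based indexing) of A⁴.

-1248

Characteristic polynomial: μ^2 - 4μ - 5 = (μ - 5)(μ + 1), so the eigenvalues are -1, 5.
μ=-1: eigenvector (1, -1).
μ=5: eigenvector (-2, 3).
P = [[1, -2], [-1, 3]], D = diag(-1, 5), P⁻¹ = [[3, 2], [1, 1]].
A⁴ = P·diag(1, 625)·P⁻¹ = [[-1247, -1248], [1872, 1873]].
The requested entry is -1248.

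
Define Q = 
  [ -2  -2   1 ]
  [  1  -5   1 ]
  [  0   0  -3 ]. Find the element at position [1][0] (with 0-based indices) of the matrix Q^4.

Characteristic polynomial: s^3 + 10s^2 + 33s + 36 = (s + 3)^2(s + 4), so the eigenvalues are -4, -3, -3.
s=-4: eigenvector (-1, -1, 0).
s=-3: eigenvector (2, 1, 0).
s=-3: eigenvector (-1, 0, 1).
P = [[-1, 2, -1], [-1, 1, 0], [0, 0, 1]], D = diag(-4, -3, -3), P⁻¹ = [[1, -2, 1], [1, -1, 1], [0, 0, 1]].
Q⁴ = P·diag(256, 81, 81)·P⁻¹ = [[-94, 350, -175], [-175, 431, -175], [0, 0, 81]].
The requested entry is -175.

-175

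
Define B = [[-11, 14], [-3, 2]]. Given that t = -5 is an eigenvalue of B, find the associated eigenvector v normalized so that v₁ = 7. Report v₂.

B + 5I = [[-6, 14], [-3, 7]].
Solving (B + 5I)v = 0 gives the eigenspace spanned by (7, 3).
With v₁ = 7, v = (7, 3), so v₂ = 3.

3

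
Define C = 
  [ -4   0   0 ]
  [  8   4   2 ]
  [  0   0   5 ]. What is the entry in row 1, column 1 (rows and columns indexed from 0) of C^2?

16

Characteristic polynomial: t^3 - 5t^2 - 16t + 80 = (t - 5)(t - 4)(t + 4), so the eigenvalues are -4, 4, 5.
t=5: eigenvector (0, 2, 1).
t=4: eigenvector (0, 1, 0).
t=-4: eigenvector (1, -1, 0).
P = [[0, 0, 1], [2, 1, -1], [1, 0, 0]], D = diag(5, 4, -4), P⁻¹ = [[0, 0, 1], [1, 1, -2], [1, 0, 0]].
C² = P·diag(25, 16, 16)·P⁻¹ = [[16, 0, 0], [0, 16, 18], [0, 0, 25]].
The requested entry is 16.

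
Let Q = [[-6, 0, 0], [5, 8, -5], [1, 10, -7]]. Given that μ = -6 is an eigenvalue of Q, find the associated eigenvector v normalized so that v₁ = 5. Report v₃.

Q + 6I = [[0, 0, 0], [5, 14, -5], [1, 10, -1]].
Solving (Q + 6I)v = 0 gives the eigenspace spanned by (5, 0, 5).
With v₁ = 5, v = (5, 0, 5), so v₃ = 5.

5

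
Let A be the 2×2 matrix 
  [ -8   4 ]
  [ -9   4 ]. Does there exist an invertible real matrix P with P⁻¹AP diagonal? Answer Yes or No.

Characteristic polynomial: p(s) = s^2 + 4s + 4 = (s + 2)^2.
s = -2 has algebraic multiplicity 2; rank(A + 2I) = 1, so geometric multiplicity = 1.
Geometric multiplicity < algebraic multiplicity, so A is not diagonalizable.

No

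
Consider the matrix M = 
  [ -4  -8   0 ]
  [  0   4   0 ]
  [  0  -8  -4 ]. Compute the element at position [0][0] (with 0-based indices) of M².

Characteristic polynomial: μ^3 + 4μ^2 - 16μ - 64 = (μ - 4)(μ + 4)^2, so the eigenvalues are -4, -4, 4.
μ=4: eigenvector (1, -1, 1).
μ=-4: eigenvector (1, 0, 0).
μ=-4: eigenvector (0, 0, 1).
P = [[1, 1, 0], [-1, 0, 0], [1, 0, 1]], D = diag(4, -4, -4), P⁻¹ = [[0, -1, 0], [1, 1, 0], [0, 1, 1]].
M² = P·diag(16, 16, 16)·P⁻¹ = [[16, 0, 0], [0, 16, 0], [0, 0, 16]].
The requested entry is 16.

16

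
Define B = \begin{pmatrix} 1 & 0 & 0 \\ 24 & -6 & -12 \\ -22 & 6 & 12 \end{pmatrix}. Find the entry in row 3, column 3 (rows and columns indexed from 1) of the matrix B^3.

432

Characteristic polynomial: μ^3 - 7μ^2 + 6μ = μ(μ - 6)(μ - 1), so the eigenvalues are 0, 1, 6.
μ=0: eigenvector (0, 2, -1).
μ=1: eigenvector (1, 0, 2).
μ=6: eigenvector (0, -1, 1).
P = [[0, 1, 0], [2, 0, -1], [-1, 2, 1]], D = diag(0, 1, 6), P⁻¹ = [[-2, 1, 1], [1, 0, 0], [-4, 1, 2]].
B³ = P·diag(0, 1, 216)·P⁻¹ = [[1, 0, 0], [864, -216, -432], [-862, 216, 432]].
The requested entry is 432.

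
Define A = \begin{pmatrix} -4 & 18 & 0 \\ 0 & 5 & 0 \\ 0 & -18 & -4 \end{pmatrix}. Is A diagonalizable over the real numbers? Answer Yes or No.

Yes

Characteristic polynomial: p(s) = s^3 + 3s^2 - 24s - 80 = (s - 5)(s + 4)^2.
s = -4 has algebraic multiplicity 2; rank(A + 4I) = 1, so geometric multiplicity = 2.
Every eigenvalue has geometric = algebraic multiplicity, so A is diagonalizable.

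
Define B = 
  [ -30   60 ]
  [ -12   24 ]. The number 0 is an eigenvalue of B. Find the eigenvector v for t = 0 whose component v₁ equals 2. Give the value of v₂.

B = [[-30, 60], [-12, 24]].
Solving (B)v = 0 gives the eigenspace spanned by (2, 1).
With v₁ = 2, v = (2, 1), so v₂ = 1.

1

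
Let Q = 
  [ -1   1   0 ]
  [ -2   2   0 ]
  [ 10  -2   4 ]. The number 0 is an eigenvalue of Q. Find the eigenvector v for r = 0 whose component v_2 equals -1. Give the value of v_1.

Q = [[-1, 1, 0], [-2, 2, 0], [10, -2, 4]].
Solving (Q)v = 0 gives the eigenspace spanned by (-1, -1, 2).
With v_2 = -1, v = (-1, -1, 2), so v_1 = -1.

-1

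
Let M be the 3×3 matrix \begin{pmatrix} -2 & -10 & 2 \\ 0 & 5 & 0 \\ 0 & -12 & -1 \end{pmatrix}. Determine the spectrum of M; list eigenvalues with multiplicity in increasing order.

Characteristic polynomial: p(s) = s^3 - 2s^2 - 13s - 10 = (s - 5)(s + 1)(s + 2).
Roots (with multiplicity): -2, -1, 5.

-2, -1, 5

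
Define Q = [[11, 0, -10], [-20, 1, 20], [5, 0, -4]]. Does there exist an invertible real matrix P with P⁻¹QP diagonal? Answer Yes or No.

Yes

Characteristic polynomial: p(s) = s^3 - 8s^2 + 13s - 6 = (s - 6)(s - 1)^2.
s = 1 has algebraic multiplicity 2; rank(Q − 1I) = 1, so geometric multiplicity = 2.
Every eigenvalue has geometric = algebraic multiplicity, so Q is diagonalizable.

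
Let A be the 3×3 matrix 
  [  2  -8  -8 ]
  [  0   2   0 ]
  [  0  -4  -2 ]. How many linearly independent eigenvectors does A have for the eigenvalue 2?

A − 2I = [[0, -8, -8], [0, 0, 0], [0, -4, -4]].
This matrix has rank 1, so its null space has dimension 3 − 1 = 2.

2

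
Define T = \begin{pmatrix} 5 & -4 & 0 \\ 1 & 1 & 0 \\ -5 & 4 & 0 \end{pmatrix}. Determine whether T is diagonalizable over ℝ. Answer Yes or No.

Characteristic polynomial: p(s) = s^3 - 6s^2 + 9s = s(s - 3)^2.
s = 3 has algebraic multiplicity 2; rank(T − 3I) = 2, so geometric multiplicity = 1.
Geometric multiplicity < algebraic multiplicity, so T is not diagonalizable.

No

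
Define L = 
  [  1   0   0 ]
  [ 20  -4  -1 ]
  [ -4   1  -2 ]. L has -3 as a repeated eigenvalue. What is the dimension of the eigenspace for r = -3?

L + 3I = [[4, 0, 0], [20, -1, -1], [-4, 1, 1]].
This matrix has rank 2, so its null space has dimension 3 − 2 = 1.

1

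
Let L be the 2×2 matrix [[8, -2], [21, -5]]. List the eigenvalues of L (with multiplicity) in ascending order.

1, 2

Characteristic polynomial: p(s) = s^2 - 3s + 2 = (s - 2)(s - 1).
Roots (with multiplicity): 1, 2.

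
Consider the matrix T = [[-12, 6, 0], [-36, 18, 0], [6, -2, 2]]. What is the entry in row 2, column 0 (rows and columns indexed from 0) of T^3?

24

Characteristic polynomial: r^3 - 8r^2 + 12r = r(r - 6)(r - 2), so the eigenvalues are 0, 2, 6.
r=2: eigenvector (0, 0, 1).
r=6: eigenvector (1, 3, 0).
r=0: eigenvector (1, 2, -1).
P = [[0, 1, 1], [0, 3, 2], [1, 0, -1]], D = diag(2, 6, 0), P⁻¹ = [[3, -1, 1], [-2, 1, 0], [3, -1, 0]].
T³ = P·diag(8, 216, 0)·P⁻¹ = [[-432, 216, 0], [-1296, 648, 0], [24, -8, 8]].
The requested entry is 24.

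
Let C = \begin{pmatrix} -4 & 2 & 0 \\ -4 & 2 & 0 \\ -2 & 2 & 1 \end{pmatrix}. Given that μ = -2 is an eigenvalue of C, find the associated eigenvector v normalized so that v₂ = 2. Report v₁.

C + 2I = [[-2, 2, 0], [-4, 4, 0], [-2, 2, 3]].
Solving (C + 2I)v = 0 gives the eigenspace spanned by (2, 2, 0).
With v₂ = 2, v = (2, 2, 0), so v₁ = 2.

2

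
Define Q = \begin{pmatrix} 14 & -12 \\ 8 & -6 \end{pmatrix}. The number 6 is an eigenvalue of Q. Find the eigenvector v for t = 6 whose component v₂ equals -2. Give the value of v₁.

Q − 6I = [[8, -12], [8, -12]].
Solving (Q − 6I)v = 0 gives the eigenspace spanned by (-3, -2).
With v₂ = -2, v = (-3, -2), so v₁ = -3.

-3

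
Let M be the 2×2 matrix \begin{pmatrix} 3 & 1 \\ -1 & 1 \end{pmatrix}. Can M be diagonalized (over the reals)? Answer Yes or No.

Characteristic polynomial: p(t) = t^2 - 4t + 4 = (t - 2)^2.
t = 2 has algebraic multiplicity 2; rank(M − 2I) = 1, so geometric multiplicity = 1.
Geometric multiplicity < algebraic multiplicity, so M is not diagonalizable.

No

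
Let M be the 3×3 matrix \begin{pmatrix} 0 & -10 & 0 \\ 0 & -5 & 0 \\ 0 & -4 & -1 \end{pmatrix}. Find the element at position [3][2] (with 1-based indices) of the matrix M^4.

Characteristic polynomial: λ^3 + 6λ^2 + 5λ = λ(λ + 1)(λ + 5), so the eigenvalues are -5, -1, 0.
λ=0: eigenvector (1, 0, 0).
λ=-1: eigenvector (0, 0, 1).
λ=-5: eigenvector (2, 1, 1).
P = [[1, 0, 2], [0, 0, 1], [0, 1, 1]], D = diag(0, -1, -5), P⁻¹ = [[1, -2, 0], [0, -1, 1], [0, 1, 0]].
M⁴ = P·diag(0, 1, 625)·P⁻¹ = [[0, 1250, 0], [0, 625, 0], [0, 624, 1]].
The requested entry is 624.

624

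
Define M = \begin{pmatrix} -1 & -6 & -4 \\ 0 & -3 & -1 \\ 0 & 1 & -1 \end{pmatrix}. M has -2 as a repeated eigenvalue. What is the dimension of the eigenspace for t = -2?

M + 2I = [[1, -6, -4], [0, -1, -1], [0, 1, 1]].
This matrix has rank 2, so its null space has dimension 3 − 2 = 1.

1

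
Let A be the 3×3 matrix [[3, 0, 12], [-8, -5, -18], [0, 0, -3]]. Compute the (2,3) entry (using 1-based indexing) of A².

Characteristic polynomial: t^3 + 5t^2 - 9t - 45 = (t - 3)(t + 3)(t + 5), so the eigenvalues are -5, -3, 3.
t=-5: eigenvector (0, 1, 0).
t=-3: eigenvector (2, 1, -1).
t=3: eigenvector (1, -1, 0).
P = [[0, 2, 1], [1, 1, -1], [0, -1, 0]], D = diag(-5, -3, 3), P⁻¹ = [[1, 1, 3], [0, 0, -1], [1, 0, 2]].
A² = P·diag(25, 9, 9)·P⁻¹ = [[9, 0, 0], [16, 25, 48], [0, 0, 9]].
The requested entry is 48.

48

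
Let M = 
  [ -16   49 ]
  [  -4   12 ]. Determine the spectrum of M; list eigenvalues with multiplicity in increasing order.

Characteristic polynomial: p(t) = t^2 + 4t + 4 = (t + 2)^2.
Roots (with multiplicity): -2, -2.

-2, -2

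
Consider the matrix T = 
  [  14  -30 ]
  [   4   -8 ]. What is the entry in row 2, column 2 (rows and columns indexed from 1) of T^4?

-1184

Characteristic polynomial: s^2 - 6s + 8 = (s - 4)(s - 2), so the eigenvalues are 2, 4.
s=2: eigenvector (-5, -2).
s=4: eigenvector (3, 1).
P = [[-5, 3], [-2, 1]], D = diag(2, 4), P⁻¹ = [[1, -3], [2, -5]].
T⁴ = P·diag(16, 256)·P⁻¹ = [[1456, -3600], [480, -1184]].
The requested entry is -1184.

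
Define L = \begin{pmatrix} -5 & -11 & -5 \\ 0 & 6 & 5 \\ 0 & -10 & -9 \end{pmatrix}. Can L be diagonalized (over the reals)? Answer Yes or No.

Yes

Characteristic polynomial: p(r) = r^3 + 8r^2 + 11r - 20 = (r - 1)(r + 4)(r + 5).
All 3 eigenvalues are distinct, so L is diagonalizable.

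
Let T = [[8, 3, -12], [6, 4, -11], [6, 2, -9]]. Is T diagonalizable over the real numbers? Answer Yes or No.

No

Characteristic polynomial: p(μ) = μ^3 - 3μ^2 + 4 = (μ - 2)^2(μ + 1).
μ = 2 has algebraic multiplicity 2; rank(T − 2I) = 2, so geometric multiplicity = 1.
Geometric multiplicity < algebraic multiplicity, so T is not diagonalizable.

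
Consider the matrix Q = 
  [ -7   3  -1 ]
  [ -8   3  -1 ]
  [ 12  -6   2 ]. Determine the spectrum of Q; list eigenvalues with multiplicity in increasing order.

-1, -1, 0

Characteristic polynomial: p(r) = r^3 + 2r^2 + r = r(r + 1)^2.
Roots (with multiplicity): -1, -1, 0.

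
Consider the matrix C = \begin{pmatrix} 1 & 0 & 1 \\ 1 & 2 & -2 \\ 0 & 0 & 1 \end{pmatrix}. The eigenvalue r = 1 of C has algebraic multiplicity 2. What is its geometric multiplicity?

C − 1I = [[0, 0, 1], [1, 1, -2], [0, 0, 0]].
This matrix has rank 2, so its null space has dimension 3 − 2 = 1.

1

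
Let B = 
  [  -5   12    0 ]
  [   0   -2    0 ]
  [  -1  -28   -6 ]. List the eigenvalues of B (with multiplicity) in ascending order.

-6, -5, -2

Characteristic polynomial: p(s) = s^3 + 13s^2 + 52s + 60 = (s + 2)(s + 5)(s + 6).
Roots (with multiplicity): -6, -5, -2.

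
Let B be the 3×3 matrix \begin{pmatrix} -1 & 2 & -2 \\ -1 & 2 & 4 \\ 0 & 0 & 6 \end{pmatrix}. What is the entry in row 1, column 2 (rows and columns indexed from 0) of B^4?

1294

Characteristic polynomial: μ^3 - 7μ^2 + 6μ = μ(μ - 6)(μ - 1), so the eigenvalues are 0, 1, 6.
μ=1: eigenvector (1, 1, 0).
μ=0: eigenvector (-2, -1, 0).
μ=6: eigenvector (0, 1, 1).
P = [[1, -2, 0], [1, -1, 1], [0, 0, 1]], D = diag(1, 0, 6), P⁻¹ = [[-1, 2, -2], [-1, 1, -1], [0, 0, 1]].
B⁴ = P·diag(1, 0, 1296)·P⁻¹ = [[-1, 2, -2], [-1, 2, 1294], [0, 0, 1296]].
The requested entry is 1294.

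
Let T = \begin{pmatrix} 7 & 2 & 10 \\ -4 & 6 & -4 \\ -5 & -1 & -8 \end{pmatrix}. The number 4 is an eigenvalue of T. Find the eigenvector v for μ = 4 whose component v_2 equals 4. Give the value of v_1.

T − 4I = [[3, 2, 10], [-4, 2, -4], [-5, -1, -12]].
Solving (T − 4I)v = 0 gives the eigenspace spanned by (4, 4, -2).
With v_2 = 4, v = (4, 4, -2), so v_1 = 4.

4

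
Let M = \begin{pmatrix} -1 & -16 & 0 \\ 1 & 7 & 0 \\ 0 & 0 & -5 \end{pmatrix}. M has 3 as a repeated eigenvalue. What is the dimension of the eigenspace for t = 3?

M − 3I = [[-4, -16, 0], [1, 4, 0], [0, 0, -8]].
This matrix has rank 2, so its null space has dimension 3 − 2 = 1.

1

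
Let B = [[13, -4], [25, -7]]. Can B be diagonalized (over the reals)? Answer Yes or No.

No

Characteristic polynomial: p(λ) = λ^2 - 6λ + 9 = (λ - 3)^2.
λ = 3 has algebraic multiplicity 2; rank(B − 3I) = 1, so geometric multiplicity = 1.
Geometric multiplicity < algebraic multiplicity, so B is not diagonalizable.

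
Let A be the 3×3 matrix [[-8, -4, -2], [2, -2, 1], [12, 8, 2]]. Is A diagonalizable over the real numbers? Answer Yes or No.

Characteristic polynomial: p(r) = r^3 + 8r^2 + 20r + 16 = (r + 2)^2(r + 4).
r = -2 has algebraic multiplicity 2; rank(A + 2I) = 2, so geometric multiplicity = 1.
Geometric multiplicity < algebraic multiplicity, so A is not diagonalizable.

No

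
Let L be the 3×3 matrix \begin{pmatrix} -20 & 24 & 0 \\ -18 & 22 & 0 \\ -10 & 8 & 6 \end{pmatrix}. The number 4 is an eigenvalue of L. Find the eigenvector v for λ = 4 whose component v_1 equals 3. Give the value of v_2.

L − 4I = [[-24, 24, 0], [-18, 18, 0], [-10, 8, 2]].
Solving (L − 4I)v = 0 gives the eigenspace spanned by (3, 3, 3).
With v_1 = 3, v = (3, 3, 3), so v_2 = 3.

3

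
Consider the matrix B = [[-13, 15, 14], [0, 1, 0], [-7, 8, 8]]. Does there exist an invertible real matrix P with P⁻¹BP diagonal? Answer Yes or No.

No

Characteristic polynomial: p(r) = r^3 + 4r^2 - 11r + 6 = (r - 1)^2(r + 6).
r = 1 has algebraic multiplicity 2; rank(B − 1I) = 2, so geometric multiplicity = 1.
Geometric multiplicity < algebraic multiplicity, so B is not diagonalizable.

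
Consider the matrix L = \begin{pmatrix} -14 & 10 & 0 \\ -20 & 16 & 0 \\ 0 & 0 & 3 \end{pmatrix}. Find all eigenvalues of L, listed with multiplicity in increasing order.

-4, 3, 6

Characteristic polynomial: p(s) = s^3 - 5s^2 - 18s + 72 = (s - 6)(s - 3)(s + 4).
Roots (with multiplicity): -4, 3, 6.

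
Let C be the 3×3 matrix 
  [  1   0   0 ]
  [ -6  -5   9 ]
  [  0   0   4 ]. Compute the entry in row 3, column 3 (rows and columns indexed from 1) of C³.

64

Characteristic polynomial: λ^3 - 21λ + 20 = (λ - 4)(λ - 1)(λ + 5), so the eigenvalues are -5, 1, 4.
λ=4: eigenvector (0, 1, 1).
λ=-5: eigenvector (0, 1, 0).
λ=1: eigenvector (1, -1, 0).
P = [[0, 0, 1], [1, 1, -1], [1, 0, 0]], D = diag(4, -5, 1), P⁻¹ = [[0, 0, 1], [1, 1, -1], [1, 0, 0]].
C³ = P·diag(64, -125, 1)·P⁻¹ = [[1, 0, 0], [-126, -125, 189], [0, 0, 64]].
The requested entry is 64.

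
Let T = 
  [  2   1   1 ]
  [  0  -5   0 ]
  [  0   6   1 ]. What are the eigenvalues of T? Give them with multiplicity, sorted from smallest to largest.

-5, 1, 2

Characteristic polynomial: p(r) = r^3 + 2r^2 - 13r + 10 = (r - 2)(r - 1)(r + 5).
Roots (with multiplicity): -5, 1, 2.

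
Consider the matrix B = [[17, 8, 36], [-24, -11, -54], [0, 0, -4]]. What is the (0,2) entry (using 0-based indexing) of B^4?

1476

Characteristic polynomial: s^3 - 2s^2 - 19s + 20 = (s - 5)(s - 1)(s + 4), so the eigenvalues are -4, 1, 5.
s=1: eigenvector (1, -2, 0).
s=5: eigenvector (2, -3, 0).
s=-4: eigenvector (-4, 6, 1).
P = [[1, 2, -4], [-2, -3, 6], [0, 0, 1]], D = diag(1, 5, -4), P⁻¹ = [[-3, -2, 0], [2, 1, 2], [0, 0, 1]].
B⁴ = P·diag(1, 625, 256)·P⁻¹ = [[2497, 1248, 1476], [-3744, -1871, -2214], [0, 0, 256]].
The requested entry is 1476.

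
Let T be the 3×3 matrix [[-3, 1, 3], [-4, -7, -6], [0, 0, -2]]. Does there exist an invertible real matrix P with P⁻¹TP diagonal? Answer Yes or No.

Characteristic polynomial: p(μ) = μ^3 + 12μ^2 + 45μ + 50 = (μ + 2)(μ + 5)^2.
μ = -5 has algebraic multiplicity 2; rank(T + 5I) = 2, so geometric multiplicity = 1.
Geometric multiplicity < algebraic multiplicity, so T is not diagonalizable.

No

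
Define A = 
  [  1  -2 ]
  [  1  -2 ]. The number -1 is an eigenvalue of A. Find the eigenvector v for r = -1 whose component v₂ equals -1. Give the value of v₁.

A + 1I = [[2, -2], [1, -1]].
Solving (A + 1I)v = 0 gives the eigenspace spanned by (-1, -1).
With v₂ = -1, v = (-1, -1), so v₁ = -1.

-1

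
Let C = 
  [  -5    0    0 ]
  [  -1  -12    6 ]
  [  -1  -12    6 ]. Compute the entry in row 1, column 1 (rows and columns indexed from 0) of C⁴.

Characteristic polynomial: s^3 + 11s^2 + 30s = s(s + 5)(s + 6), so the eigenvalues are -6, -5, 0.
s=-6: eigenvector (0, 1, 1).
s=-5: eigenvector (1, -1, -1).
s=0: eigenvector (0, 1, 2).
P = [[0, 1, 0], [1, -1, 1], [1, -1, 2]], D = diag(-6, -5, 0), P⁻¹ = [[1, 2, -1], [1, 0, 0], [0, -1, 1]].
C⁴ = P·diag(1296, 625, 0)·P⁻¹ = [[625, 0, 0], [671, 2592, -1296], [671, 2592, -1296]].
The requested entry is 2592.

2592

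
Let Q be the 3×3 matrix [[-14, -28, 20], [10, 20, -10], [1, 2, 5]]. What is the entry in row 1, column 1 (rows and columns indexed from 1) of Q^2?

Characteristic polynomial: λ^3 - 11λ^2 + 30λ = λ(λ - 6)(λ - 5), so the eigenvalues are 0, 5, 6.
λ=0: eigenvector (-2, 1, 0).
λ=6: eigenvector (1, 0, 1).
λ=5: eigenvector (4, -2, 1).
P = [[-2, 1, 4], [1, 0, -2], [0, 1, 1]], D = diag(0, 6, 5), P⁻¹ = [[-2, -3, 2], [1, 2, 0], [-1, -2, 1]].
Q² = P·diag(0, 36, 25)·P⁻¹ = [[-64, -128, 100], [50, 100, -50], [11, 22, 25]].
The requested entry is -64.

-64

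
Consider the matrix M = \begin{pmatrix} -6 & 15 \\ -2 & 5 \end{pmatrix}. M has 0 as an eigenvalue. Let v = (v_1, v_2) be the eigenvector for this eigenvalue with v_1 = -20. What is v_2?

M = [[-6, 15], [-2, 5]].
Solving (M)v = 0 gives the eigenspace spanned by (-20, -8).
With v_1 = -20, v = (-20, -8), so v_2 = -8.

-8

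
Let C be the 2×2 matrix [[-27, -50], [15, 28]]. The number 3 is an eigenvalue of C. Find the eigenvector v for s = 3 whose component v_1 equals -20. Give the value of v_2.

12

C − 3I = [[-30, -50], [15, 25]].
Solving (C − 3I)v = 0 gives the eigenspace spanned by (-20, 12).
With v_1 = -20, v = (-20, 12), so v_2 = 12.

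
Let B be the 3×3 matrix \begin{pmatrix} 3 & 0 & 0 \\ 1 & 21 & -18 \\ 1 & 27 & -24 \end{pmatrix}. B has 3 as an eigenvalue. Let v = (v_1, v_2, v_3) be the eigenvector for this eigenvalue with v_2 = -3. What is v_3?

-3

B − 3I = [[0, 0, 0], [1, 18, -18], [1, 27, -27]].
Solving (B − 3I)v = 0 gives the eigenspace spanned by (0, -3, -3).
With v_2 = -3, v = (0, -3, -3), so v_3 = -3.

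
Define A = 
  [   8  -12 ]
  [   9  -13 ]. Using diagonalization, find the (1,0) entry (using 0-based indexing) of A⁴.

-765

Characteristic polynomial: s^2 + 5s + 4 = (s + 1)(s + 4), so the eigenvalues are -4, -1.
s=-4: eigenvector (1, 1).
s=-1: eigenvector (4, 3).
P = [[1, 4], [1, 3]], D = diag(-4, -1), P⁻¹ = [[-3, 4], [1, -1]].
A⁴ = P·diag(256, 1)·P⁻¹ = [[-764, 1020], [-765, 1021]].
The requested entry is -765.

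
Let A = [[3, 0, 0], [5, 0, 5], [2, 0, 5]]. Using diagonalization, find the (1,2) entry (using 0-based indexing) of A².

Characteristic polynomial: t^3 - 8t^2 + 15t = t(t - 5)(t - 3), so the eigenvalues are 0, 3, 5.
t=3: eigenvector (1, 0, -1).
t=0: eigenvector (0, 1, 0).
t=5: eigenvector (0, 1, 1).
P = [[1, 0, 0], [0, 1, 1], [-1, 0, 1]], D = diag(3, 0, 5), P⁻¹ = [[1, 0, 0], [-1, 1, -1], [1, 0, 1]].
A² = P·diag(9, 0, 25)·P⁻¹ = [[9, 0, 0], [25, 0, 25], [16, 0, 25]].
The requested entry is 25.

25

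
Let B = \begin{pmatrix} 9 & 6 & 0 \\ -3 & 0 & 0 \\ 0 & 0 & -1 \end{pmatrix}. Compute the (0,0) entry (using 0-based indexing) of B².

Characteristic polynomial: r^3 - 8r^2 + 9r + 18 = (r - 6)(r - 3)(r + 1), so the eigenvalues are -1, 3, 6.
r=3: eigenvector (1, -1, 0).
r=6: eigenvector (2, -1, 0).
r=-1: eigenvector (0, 0, 1).
P = [[1, 2, 0], [-1, -1, 0], [0, 0, 1]], D = diag(3, 6, -1), P⁻¹ = [[-1, -2, 0], [1, 1, 0], [0, 0, 1]].
B² = P·diag(9, 36, 1)·P⁻¹ = [[63, 54, 0], [-27, -18, 0], [0, 0, 1]].
The requested entry is 63.

63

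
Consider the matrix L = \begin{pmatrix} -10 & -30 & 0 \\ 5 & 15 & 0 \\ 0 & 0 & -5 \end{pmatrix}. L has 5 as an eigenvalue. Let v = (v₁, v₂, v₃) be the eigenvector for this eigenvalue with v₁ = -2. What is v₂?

1

L − 5I = [[-15, -30, 0], [5, 10, 0], [0, 0, -10]].
Solving (L − 5I)v = 0 gives the eigenspace spanned by (-2, 1, 0).
With v₁ = -2, v = (-2, 1, 0), so v₂ = 1.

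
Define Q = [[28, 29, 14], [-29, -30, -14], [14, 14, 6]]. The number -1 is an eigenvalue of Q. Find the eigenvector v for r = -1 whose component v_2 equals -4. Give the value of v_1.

Q + 1I = [[29, 29, 14], [-29, -29, -14], [14, 14, 7]].
Solving (Q + 1I)v = 0 gives the eigenspace spanned by (4, -4, 0).
With v_2 = -4, v = (4, -4, 0), so v_1 = 4.

4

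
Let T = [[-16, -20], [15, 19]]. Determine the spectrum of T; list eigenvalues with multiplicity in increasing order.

Characteristic polynomial: p(s) = s^2 - 3s - 4 = (s - 4)(s + 1).
Roots (with multiplicity): -1, 4.

-1, 4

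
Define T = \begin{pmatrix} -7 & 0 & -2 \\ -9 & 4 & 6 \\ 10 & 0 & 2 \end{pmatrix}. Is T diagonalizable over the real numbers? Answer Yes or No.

Yes

Characteristic polynomial: p(μ) = μ^3 + μ^2 - 14μ - 24 = (μ - 4)(μ + 2)(μ + 3).
All 3 eigenvalues are distinct, so T is diagonalizable.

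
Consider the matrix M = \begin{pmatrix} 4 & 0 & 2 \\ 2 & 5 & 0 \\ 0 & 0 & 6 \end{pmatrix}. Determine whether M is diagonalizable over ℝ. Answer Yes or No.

Characteristic polynomial: p(s) = s^3 - 15s^2 + 74s - 120 = (s - 6)(s - 5)(s - 4).
All 3 eigenvalues are distinct, so M is diagonalizable.

Yes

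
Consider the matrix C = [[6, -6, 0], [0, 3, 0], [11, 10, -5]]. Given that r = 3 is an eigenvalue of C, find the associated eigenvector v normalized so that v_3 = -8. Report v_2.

-2

C − 3I = [[3, -6, 0], [0, 0, 0], [11, 10, -8]].
Solving (C − 3I)v = 0 gives the eigenspace spanned by (-4, -2, -8).
With v_3 = -8, v = (-4, -2, -8), so v_2 = -2.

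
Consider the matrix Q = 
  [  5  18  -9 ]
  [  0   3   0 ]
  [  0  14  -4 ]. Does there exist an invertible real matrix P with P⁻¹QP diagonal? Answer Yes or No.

Characteristic polynomial: p(λ) = λ^3 - 4λ^2 - 17λ + 60 = (λ - 5)(λ - 3)(λ + 4).
All 3 eigenvalues are distinct, so Q is diagonalizable.

Yes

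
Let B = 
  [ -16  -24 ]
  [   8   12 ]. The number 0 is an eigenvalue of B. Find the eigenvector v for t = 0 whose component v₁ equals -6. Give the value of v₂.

4

B = [[-16, -24], [8, 12]].
Solving (B)v = 0 gives the eigenspace spanned by (-6, 4).
With v₁ = -6, v = (-6, 4), so v₂ = 4.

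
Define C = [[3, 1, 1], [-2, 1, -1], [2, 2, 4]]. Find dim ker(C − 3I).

C − 3I = [[0, 1, 1], [-2, -2, -1], [2, 2, 1]].
This matrix has rank 2, so its null space has dimension 3 − 2 = 1.

1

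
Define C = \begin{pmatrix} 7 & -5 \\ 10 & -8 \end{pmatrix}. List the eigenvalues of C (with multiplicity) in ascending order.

Characteristic polynomial: p(s) = s^2 + s - 6 = (s - 2)(s + 3).
Roots (with multiplicity): -3, 2.

-3, 2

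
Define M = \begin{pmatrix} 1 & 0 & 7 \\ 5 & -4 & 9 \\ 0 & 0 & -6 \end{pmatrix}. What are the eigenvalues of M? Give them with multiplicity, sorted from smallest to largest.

Characteristic polynomial: p(t) = t^3 + 9t^2 + 14t - 24 = (t - 1)(t + 4)(t + 6).
Roots (with multiplicity): -6, -4, 1.

-6, -4, 1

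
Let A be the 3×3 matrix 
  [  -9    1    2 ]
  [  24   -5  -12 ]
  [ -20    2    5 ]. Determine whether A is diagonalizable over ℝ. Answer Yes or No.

Characteristic polynomial: p(μ) = μ^3 + 9μ^2 + 15μ - 25 = (μ - 1)(μ + 5)^2.
μ = -5 has algebraic multiplicity 2; rank(A + 5I) = 2, so geometric multiplicity = 1.
Geometric multiplicity < algebraic multiplicity, so A is not diagonalizable.

No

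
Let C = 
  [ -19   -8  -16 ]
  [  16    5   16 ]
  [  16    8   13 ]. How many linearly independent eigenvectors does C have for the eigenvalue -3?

C + 3I = [[-16, -8, -16], [16, 8, 16], [16, 8, 16]].
This matrix has rank 1, so its null space has dimension 3 − 1 = 2.

2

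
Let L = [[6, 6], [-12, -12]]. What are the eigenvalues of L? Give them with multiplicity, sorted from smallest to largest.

Characteristic polynomial: p(s) = s^2 + 6s = s(s + 6).
Roots (with multiplicity): -6, 0.

-6, 0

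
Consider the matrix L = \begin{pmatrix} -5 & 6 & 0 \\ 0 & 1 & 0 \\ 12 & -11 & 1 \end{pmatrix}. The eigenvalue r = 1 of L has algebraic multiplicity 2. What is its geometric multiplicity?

1

L − 1I = [[-6, 6, 0], [0, 0, 0], [12, -11, 0]].
This matrix has rank 2, so its null space has dimension 3 − 2 = 1.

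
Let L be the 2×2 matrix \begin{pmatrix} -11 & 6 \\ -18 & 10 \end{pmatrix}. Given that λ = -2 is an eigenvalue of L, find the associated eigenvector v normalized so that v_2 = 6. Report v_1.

4

L + 2I = [[-9, 6], [-18, 12]].
Solving (L + 2I)v = 0 gives the eigenspace spanned by (4, 6).
With v_2 = 6, v = (4, 6), so v_1 = 4.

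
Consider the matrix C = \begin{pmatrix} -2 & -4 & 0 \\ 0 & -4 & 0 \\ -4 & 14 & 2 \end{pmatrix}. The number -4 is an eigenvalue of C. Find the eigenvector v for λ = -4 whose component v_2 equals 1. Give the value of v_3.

C + 4I = [[2, -4, 0], [0, 0, 0], [-4, 14, 6]].
Solving (C + 4I)v = 0 gives the eigenspace spanned by (2, 1, -1).
With v_2 = 1, v = (2, 1, -1), so v_3 = -1.

-1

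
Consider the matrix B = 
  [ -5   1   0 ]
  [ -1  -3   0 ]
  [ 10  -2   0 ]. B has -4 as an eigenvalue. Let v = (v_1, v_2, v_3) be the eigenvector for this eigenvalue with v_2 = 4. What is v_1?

4

B + 4I = [[-1, 1, 0], [-1, 1, 0], [10, -2, 4]].
Solving (B + 4I)v = 0 gives the eigenspace spanned by (4, 4, -8).
With v_2 = 4, v = (4, 4, -8), so v_1 = 4.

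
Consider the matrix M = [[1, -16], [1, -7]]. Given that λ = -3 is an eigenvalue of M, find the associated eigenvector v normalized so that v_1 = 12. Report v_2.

3

M + 3I = [[4, -16], [1, -4]].
Solving (M + 3I)v = 0 gives the eigenspace spanned by (12, 3).
With v_1 = 12, v = (12, 3), so v_2 = 3.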